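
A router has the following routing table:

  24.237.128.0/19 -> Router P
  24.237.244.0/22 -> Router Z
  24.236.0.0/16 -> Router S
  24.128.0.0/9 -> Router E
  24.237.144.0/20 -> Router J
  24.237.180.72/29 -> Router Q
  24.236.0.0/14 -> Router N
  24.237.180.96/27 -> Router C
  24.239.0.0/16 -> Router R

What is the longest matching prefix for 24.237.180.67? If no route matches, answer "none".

24.236.0.0/14

Entries matching 24.237.180.67:
  24.128.0.0/9 (24.128.0.0 - 24.255.255.255)
  24.236.0.0/14 (24.236.0.0 - 24.239.255.255)
Most specific is 24.236.0.0/14.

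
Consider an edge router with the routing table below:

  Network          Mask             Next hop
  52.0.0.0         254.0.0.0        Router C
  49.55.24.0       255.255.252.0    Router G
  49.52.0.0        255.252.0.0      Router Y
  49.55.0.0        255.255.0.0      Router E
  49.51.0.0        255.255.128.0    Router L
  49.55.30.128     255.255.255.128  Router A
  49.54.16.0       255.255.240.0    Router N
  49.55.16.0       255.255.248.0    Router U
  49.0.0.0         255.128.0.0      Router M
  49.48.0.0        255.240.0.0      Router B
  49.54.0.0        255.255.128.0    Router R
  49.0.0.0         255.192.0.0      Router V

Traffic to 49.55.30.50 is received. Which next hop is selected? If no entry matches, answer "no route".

Routes whose prefix contains 49.55.30.50:
  49.0.0.0/9 (49.0.0.0 - 49.127.255.255) -> Router M
  49.0.0.0/10 (49.0.0.0 - 49.63.255.255) -> Router V
  49.48.0.0/12 (49.48.0.0 - 49.63.255.255) -> Router B
  49.52.0.0/14 (49.52.0.0 - 49.55.255.255) -> Router Y
  49.55.0.0/16 (49.55.0.0 - 49.55.255.255) -> Router E
More-specific entries that do NOT match:
  49.55.30.128/25 (49.55.30.128 - 49.55.30.255) does not contain 49.55.30.50
  49.55.24.0/22 (49.55.24.0 - 49.55.27.255) does not contain 49.55.30.50
  49.55.16.0/21 (49.55.16.0 - 49.55.23.255) does not contain 49.55.30.50
  49.54.16.0/20 (49.54.16.0 - 49.54.31.255) does not contain 49.55.30.50
  49.51.0.0/17 (49.51.0.0 - 49.51.127.255) does not contain 49.55.30.50
  49.54.0.0/17 (49.54.0.0 - 49.54.127.255) does not contain 49.55.30.50
Longest matching prefix is /16 -> next hop Router E.

Router E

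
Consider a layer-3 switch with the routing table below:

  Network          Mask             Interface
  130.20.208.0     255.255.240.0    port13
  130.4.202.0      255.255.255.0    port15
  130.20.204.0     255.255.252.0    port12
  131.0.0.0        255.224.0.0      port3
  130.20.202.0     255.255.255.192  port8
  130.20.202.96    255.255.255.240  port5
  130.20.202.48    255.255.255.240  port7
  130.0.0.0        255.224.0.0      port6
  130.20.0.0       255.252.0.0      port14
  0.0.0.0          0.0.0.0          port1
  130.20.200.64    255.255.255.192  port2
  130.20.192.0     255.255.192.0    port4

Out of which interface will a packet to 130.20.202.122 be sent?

port4

Routes whose prefix contains 130.20.202.122:
  0.0.0.0/0 (default, matches everything) -> port1
  130.0.0.0/11 (130.0.0.0 - 130.31.255.255) -> port6
  130.20.0.0/14 (130.20.0.0 - 130.23.255.255) -> port14
  130.20.192.0/18 (130.20.192.0 - 130.20.255.255) -> port4
More-specific entries that do NOT match:
  130.20.202.96/28 (130.20.202.96 - 130.20.202.111) does not contain 130.20.202.122
  130.20.202.48/28 (130.20.202.48 - 130.20.202.63) does not contain 130.20.202.122
  130.20.202.0/26 (130.20.202.0 - 130.20.202.63) does not contain 130.20.202.122
  130.20.200.64/26 (130.20.200.64 - 130.20.200.127) does not contain 130.20.202.122
  130.4.202.0/24 (130.4.202.0 - 130.4.202.255) does not contain 130.20.202.122
  130.20.204.0/22 (130.20.204.0 - 130.20.207.255) does not contain 130.20.202.122
  130.20.208.0/20 (130.20.208.0 - 130.20.223.255) does not contain 130.20.202.122
Longest matching prefix is /18 -> interface port4.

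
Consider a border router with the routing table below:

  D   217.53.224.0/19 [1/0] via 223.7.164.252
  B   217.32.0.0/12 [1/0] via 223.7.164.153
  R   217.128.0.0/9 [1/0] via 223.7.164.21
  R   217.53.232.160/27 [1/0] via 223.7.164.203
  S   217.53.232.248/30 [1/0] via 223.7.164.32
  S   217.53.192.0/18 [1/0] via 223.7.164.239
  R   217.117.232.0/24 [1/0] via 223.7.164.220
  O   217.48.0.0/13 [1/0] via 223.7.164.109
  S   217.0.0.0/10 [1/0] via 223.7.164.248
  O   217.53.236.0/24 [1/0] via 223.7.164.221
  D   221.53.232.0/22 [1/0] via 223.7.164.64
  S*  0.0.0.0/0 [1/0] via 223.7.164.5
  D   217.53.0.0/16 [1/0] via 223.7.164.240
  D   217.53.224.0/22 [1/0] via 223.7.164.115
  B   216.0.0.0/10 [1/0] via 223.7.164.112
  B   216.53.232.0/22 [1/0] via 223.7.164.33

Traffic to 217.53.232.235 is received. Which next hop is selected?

223.7.164.252

Routes whose prefix contains 217.53.232.235:
  0.0.0.0/0 (default, matches everything) -> 223.7.164.5
  217.0.0.0/10 (217.0.0.0 - 217.63.255.255) -> 223.7.164.248
  217.48.0.0/13 (217.48.0.0 - 217.55.255.255) -> 223.7.164.109
  217.53.0.0/16 (217.53.0.0 - 217.53.255.255) -> 223.7.164.240
  217.53.192.0/18 (217.53.192.0 - 217.53.255.255) -> 223.7.164.239
  217.53.224.0/19 (217.53.224.0 - 217.53.255.255) -> 223.7.164.252
More-specific entries that do NOT match:
  217.53.232.248/30 (217.53.232.248 - 217.53.232.251) does not contain 217.53.232.235
  217.53.232.160/27 (217.53.232.160 - 217.53.232.191) does not contain 217.53.232.235
  217.117.232.0/24 (217.117.232.0 - 217.117.232.255) does not contain 217.53.232.235
  217.53.236.0/24 (217.53.236.0 - 217.53.236.255) does not contain 217.53.232.235
  221.53.232.0/22 (221.53.232.0 - 221.53.235.255) does not contain 217.53.232.235
  217.53.224.0/22 (217.53.224.0 - 217.53.227.255) does not contain 217.53.232.235
  216.53.232.0/22 (216.53.232.0 - 216.53.235.255) does not contain 217.53.232.235
Longest matching prefix is /19 -> next hop 223.7.164.252.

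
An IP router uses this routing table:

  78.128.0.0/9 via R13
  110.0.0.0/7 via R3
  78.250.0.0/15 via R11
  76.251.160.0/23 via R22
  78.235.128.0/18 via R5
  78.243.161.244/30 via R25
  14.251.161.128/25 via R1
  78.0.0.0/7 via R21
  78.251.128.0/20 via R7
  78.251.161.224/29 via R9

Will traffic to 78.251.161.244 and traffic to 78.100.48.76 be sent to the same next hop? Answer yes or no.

no

78.251.161.244: longest match 78.250.0.0/15 -> R11
78.100.48.76: longest match 78.0.0.0/7 -> R21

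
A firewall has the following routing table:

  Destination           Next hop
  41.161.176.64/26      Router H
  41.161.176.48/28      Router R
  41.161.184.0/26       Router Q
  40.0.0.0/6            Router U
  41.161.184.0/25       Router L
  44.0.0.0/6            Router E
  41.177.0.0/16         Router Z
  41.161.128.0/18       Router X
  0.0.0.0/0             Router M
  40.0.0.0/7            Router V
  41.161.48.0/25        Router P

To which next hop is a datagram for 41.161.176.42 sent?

Router X

Routes whose prefix contains 41.161.176.42:
  0.0.0.0/0 (default, matches everything) -> Router M
  40.0.0.0/6 (40.0.0.0 - 43.255.255.255) -> Router U
  40.0.0.0/7 (40.0.0.0 - 41.255.255.255) -> Router V
  41.161.128.0/18 (41.161.128.0 - 41.161.191.255) -> Router X
More-specific entries that do NOT match:
  41.161.176.48/28 (41.161.176.48 - 41.161.176.63) does not contain 41.161.176.42
  41.161.176.64/26 (41.161.176.64 - 41.161.176.127) does not contain 41.161.176.42
  41.161.184.0/26 (41.161.184.0 - 41.161.184.63) does not contain 41.161.176.42
  41.161.184.0/25 (41.161.184.0 - 41.161.184.127) does not contain 41.161.176.42
  41.161.48.0/25 (41.161.48.0 - 41.161.48.127) does not contain 41.161.176.42
Longest matching prefix is /18 -> next hop Router X.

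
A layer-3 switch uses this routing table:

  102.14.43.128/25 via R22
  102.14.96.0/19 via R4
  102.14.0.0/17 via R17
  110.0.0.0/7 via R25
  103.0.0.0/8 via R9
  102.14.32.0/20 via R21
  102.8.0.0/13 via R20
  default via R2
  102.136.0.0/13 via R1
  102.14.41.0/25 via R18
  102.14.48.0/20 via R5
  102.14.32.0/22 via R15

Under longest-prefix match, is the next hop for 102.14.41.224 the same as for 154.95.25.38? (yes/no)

102.14.41.224: longest match 102.14.32.0/20 -> R21
154.95.25.38: longest match 0.0.0.0/0 -> R2

no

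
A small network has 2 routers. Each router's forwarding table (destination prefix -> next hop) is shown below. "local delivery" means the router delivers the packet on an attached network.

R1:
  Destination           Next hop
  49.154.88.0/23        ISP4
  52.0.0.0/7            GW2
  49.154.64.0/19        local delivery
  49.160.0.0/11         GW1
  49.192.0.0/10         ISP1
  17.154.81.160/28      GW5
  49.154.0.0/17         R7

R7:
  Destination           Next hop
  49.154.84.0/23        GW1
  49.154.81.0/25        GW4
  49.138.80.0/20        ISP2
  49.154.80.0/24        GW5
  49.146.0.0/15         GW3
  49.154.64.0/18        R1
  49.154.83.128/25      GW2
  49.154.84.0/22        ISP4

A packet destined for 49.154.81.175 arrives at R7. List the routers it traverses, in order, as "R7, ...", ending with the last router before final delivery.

At R7: longest match for 49.154.81.175 is 49.154.64.0/18 -> R1
At R1: longest match for 49.154.81.175 is 49.154.64.0/19 -> local delivery

R7, R1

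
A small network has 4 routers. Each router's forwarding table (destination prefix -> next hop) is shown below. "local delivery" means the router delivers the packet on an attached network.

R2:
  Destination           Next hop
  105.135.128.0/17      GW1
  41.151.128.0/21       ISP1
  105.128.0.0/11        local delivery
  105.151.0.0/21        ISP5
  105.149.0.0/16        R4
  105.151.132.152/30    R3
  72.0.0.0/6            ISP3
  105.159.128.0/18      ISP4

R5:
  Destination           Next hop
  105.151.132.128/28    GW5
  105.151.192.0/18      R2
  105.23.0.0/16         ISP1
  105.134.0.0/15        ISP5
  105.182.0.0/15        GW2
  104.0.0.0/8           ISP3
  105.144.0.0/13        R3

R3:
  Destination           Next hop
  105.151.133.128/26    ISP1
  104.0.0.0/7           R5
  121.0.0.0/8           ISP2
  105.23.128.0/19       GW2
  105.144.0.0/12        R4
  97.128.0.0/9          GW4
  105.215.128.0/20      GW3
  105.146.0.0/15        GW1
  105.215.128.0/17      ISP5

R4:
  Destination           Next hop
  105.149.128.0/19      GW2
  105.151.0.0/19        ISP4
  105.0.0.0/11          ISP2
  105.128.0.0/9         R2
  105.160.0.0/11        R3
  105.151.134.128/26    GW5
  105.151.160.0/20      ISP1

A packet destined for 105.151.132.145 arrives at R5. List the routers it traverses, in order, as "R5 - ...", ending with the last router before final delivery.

At R5: longest match for 105.151.132.145 is 105.144.0.0/13 -> R3
At R3: longest match for 105.151.132.145 is 105.144.0.0/12 -> R4
At R4: longest match for 105.151.132.145 is 105.128.0.0/9 -> R2
At R2: longest match for 105.151.132.145 is 105.128.0.0/11 -> local delivery

R5 - R3 - R4 - R2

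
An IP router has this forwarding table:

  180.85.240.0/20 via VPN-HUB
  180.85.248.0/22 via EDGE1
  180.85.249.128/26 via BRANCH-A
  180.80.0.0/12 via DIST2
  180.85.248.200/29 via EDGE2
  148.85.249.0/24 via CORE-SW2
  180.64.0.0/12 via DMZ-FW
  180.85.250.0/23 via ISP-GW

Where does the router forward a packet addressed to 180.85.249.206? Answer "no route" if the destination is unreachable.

EDGE1

Routes whose prefix contains 180.85.249.206:
  180.80.0.0/12 (180.80.0.0 - 180.95.255.255) -> DIST2
  180.85.240.0/20 (180.85.240.0 - 180.85.255.255) -> VPN-HUB
  180.85.248.0/22 (180.85.248.0 - 180.85.251.255) -> EDGE1
More-specific entries that do NOT match:
  180.85.248.200/29 (180.85.248.200 - 180.85.248.207) does not contain 180.85.249.206
  180.85.249.128/26 (180.85.249.128 - 180.85.249.191) does not contain 180.85.249.206
  148.85.249.0/24 (148.85.249.0 - 148.85.249.255) does not contain 180.85.249.206
  180.85.250.0/23 (180.85.250.0 - 180.85.251.255) does not contain 180.85.249.206
Longest matching prefix is /22 -> next hop EDGE1.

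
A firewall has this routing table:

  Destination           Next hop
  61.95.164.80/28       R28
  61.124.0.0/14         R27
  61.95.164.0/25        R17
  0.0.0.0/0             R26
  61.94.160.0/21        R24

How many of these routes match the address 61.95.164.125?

2

Prefixes containing 61.95.164.125:
  0.0.0.0/0 (default, matches everything)
  61.95.164.0/25 (61.95.164.0 - 61.95.164.127)
Total matching entries: 2.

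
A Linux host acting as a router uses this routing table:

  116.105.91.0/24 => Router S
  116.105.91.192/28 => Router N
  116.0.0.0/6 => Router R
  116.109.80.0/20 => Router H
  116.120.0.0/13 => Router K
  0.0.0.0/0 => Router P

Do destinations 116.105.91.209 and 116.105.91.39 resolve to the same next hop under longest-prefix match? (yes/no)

116.105.91.209: longest match 116.105.91.0/24 -> Router S
116.105.91.39: longest match 116.105.91.0/24 -> Router S

yes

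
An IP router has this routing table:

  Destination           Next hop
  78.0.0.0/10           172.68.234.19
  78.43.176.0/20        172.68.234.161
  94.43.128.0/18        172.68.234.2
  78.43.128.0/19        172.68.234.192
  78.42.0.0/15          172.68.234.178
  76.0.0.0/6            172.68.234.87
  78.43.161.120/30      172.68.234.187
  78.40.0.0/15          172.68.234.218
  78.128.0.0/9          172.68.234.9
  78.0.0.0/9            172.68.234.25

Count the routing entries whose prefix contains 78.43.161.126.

Prefixes containing 78.43.161.126:
  76.0.0.0/6 (76.0.0.0 - 79.255.255.255)
  78.0.0.0/9 (78.0.0.0 - 78.127.255.255)
  78.0.0.0/10 (78.0.0.0 - 78.63.255.255)
  78.42.0.0/15 (78.42.0.0 - 78.43.255.255)
Total matching entries: 4.

4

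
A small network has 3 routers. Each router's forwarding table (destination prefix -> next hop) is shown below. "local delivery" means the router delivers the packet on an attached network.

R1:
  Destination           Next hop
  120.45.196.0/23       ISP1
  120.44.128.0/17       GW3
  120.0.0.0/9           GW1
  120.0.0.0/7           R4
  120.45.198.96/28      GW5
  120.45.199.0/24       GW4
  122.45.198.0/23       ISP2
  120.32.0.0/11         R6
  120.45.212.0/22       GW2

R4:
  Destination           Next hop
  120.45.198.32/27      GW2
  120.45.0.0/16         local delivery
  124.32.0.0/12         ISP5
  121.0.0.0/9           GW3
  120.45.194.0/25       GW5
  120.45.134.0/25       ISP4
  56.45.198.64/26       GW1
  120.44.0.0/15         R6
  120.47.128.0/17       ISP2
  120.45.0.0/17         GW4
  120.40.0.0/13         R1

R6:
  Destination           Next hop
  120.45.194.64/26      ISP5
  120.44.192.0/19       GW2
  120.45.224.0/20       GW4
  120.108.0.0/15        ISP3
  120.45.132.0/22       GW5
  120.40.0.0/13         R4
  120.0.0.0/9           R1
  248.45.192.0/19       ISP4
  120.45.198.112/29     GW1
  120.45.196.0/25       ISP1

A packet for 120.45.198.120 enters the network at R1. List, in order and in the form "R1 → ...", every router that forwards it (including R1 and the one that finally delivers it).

At R1: longest match for 120.45.198.120 is 120.32.0.0/11 -> R6
At R6: longest match for 120.45.198.120 is 120.40.0.0/13 -> R4
At R4: longest match for 120.45.198.120 is 120.45.0.0/16 -> local delivery

R1 → R6 → R4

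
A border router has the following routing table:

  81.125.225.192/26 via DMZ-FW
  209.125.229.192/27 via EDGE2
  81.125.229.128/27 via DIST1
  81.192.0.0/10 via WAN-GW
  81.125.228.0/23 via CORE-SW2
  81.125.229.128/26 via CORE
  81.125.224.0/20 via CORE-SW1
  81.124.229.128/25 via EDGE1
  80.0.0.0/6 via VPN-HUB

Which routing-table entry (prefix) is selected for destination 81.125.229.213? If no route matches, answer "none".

Entries matching 81.125.229.213:
  80.0.0.0/6 (80.0.0.0 - 83.255.255.255)
  81.125.224.0/20 (81.125.224.0 - 81.125.239.255)
  81.125.228.0/23 (81.125.228.0 - 81.125.229.255)
Most specific is 81.125.228.0/23.

81.125.228.0/23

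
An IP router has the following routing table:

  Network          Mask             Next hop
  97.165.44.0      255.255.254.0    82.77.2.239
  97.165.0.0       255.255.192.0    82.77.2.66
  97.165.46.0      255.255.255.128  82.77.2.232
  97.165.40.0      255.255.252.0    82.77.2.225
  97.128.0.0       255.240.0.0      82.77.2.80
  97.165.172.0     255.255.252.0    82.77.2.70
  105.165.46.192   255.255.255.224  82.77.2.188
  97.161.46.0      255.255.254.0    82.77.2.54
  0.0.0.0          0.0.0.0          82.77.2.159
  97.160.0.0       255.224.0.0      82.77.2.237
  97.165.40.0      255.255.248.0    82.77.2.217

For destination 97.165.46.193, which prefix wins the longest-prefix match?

97.165.40.0/21

Entries matching 97.165.46.193:
  0.0.0.0/0 (default, matches everything)
  97.160.0.0/11 (97.160.0.0 - 97.191.255.255)
  97.165.0.0/18 (97.165.0.0 - 97.165.63.255)
  97.165.40.0/21 (97.165.40.0 - 97.165.47.255)
Most specific is 97.165.40.0/21.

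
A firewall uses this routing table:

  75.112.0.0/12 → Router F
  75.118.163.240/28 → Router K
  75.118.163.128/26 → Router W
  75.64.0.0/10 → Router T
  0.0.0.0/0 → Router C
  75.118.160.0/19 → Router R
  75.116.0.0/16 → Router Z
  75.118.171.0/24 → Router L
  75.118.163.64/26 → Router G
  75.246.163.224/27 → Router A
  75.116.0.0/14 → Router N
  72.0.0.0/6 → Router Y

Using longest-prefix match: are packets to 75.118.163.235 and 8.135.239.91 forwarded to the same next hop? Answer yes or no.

no

75.118.163.235: longest match 75.118.160.0/19 -> Router R
8.135.239.91: longest match 0.0.0.0/0 -> Router C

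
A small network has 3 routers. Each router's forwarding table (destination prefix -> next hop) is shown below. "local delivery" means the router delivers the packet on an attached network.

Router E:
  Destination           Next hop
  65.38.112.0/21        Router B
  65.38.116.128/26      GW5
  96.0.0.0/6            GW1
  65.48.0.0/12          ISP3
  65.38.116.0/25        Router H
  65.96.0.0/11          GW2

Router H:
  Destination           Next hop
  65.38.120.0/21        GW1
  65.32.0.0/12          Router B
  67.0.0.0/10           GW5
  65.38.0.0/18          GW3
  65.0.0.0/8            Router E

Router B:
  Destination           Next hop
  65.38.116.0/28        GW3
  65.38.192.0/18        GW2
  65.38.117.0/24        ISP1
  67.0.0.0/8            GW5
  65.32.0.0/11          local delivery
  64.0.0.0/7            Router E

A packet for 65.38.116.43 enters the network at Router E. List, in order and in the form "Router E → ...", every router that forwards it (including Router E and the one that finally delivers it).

Router E → Router H → Router B

At Router E: longest match for 65.38.116.43 is 65.38.116.0/25 -> Router H
At Router H: longest match for 65.38.116.43 is 65.32.0.0/12 -> Router B
At Router B: longest match for 65.38.116.43 is 65.32.0.0/11 -> local delivery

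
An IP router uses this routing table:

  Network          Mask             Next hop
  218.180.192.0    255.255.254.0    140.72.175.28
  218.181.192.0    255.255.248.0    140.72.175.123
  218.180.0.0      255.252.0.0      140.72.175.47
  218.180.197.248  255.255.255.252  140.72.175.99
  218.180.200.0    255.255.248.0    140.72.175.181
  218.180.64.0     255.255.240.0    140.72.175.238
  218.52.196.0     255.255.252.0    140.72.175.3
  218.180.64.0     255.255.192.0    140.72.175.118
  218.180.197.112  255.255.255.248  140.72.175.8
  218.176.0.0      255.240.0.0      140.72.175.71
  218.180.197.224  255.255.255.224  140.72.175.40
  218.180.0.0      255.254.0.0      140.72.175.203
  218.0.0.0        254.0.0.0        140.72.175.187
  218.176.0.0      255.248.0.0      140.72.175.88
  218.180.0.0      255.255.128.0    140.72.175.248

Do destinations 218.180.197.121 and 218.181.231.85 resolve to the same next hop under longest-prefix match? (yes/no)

yes

218.180.197.121: longest match 218.180.0.0/15 -> 140.72.175.203
218.181.231.85: longest match 218.180.0.0/15 -> 140.72.175.203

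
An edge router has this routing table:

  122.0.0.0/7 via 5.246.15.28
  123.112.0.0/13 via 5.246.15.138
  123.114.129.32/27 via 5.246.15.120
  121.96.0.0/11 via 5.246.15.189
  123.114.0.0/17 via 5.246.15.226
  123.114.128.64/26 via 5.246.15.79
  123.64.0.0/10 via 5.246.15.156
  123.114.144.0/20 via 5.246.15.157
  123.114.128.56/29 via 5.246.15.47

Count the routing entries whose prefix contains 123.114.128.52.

3

Prefixes containing 123.114.128.52:
  122.0.0.0/7 (122.0.0.0 - 123.255.255.255)
  123.64.0.0/10 (123.64.0.0 - 123.127.255.255)
  123.112.0.0/13 (123.112.0.0 - 123.119.255.255)
Total matching entries: 3.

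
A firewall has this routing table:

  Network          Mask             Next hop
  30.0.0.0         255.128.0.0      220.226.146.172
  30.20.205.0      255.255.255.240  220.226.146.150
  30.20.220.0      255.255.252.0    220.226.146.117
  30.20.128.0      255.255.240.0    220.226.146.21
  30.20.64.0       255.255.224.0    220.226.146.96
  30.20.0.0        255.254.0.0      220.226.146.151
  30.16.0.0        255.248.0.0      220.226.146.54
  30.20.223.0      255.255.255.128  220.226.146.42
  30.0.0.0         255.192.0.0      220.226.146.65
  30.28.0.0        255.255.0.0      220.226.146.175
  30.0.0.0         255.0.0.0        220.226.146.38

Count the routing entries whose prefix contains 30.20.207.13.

5

Prefixes containing 30.20.207.13:
  30.0.0.0/8 (30.0.0.0 - 30.255.255.255)
  30.0.0.0/9 (30.0.0.0 - 30.127.255.255)
  30.0.0.0/10 (30.0.0.0 - 30.63.255.255)
  30.16.0.0/13 (30.16.0.0 - 30.23.255.255)
  30.20.0.0/15 (30.20.0.0 - 30.21.255.255)
Total matching entries: 5.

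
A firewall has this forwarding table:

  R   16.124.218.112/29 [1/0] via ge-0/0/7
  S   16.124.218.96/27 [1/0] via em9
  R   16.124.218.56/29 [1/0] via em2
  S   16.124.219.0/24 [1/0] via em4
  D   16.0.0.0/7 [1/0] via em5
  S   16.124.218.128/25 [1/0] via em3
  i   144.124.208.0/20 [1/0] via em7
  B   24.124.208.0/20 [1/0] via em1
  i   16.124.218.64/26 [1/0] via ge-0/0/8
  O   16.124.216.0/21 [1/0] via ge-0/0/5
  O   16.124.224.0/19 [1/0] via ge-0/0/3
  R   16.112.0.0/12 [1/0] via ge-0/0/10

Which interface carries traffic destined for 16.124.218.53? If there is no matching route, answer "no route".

ge-0/0/5

Routes whose prefix contains 16.124.218.53:
  16.0.0.0/7 (16.0.0.0 - 17.255.255.255) -> em5
  16.112.0.0/12 (16.112.0.0 - 16.127.255.255) -> ge-0/0/10
  16.124.216.0/21 (16.124.216.0 - 16.124.223.255) -> ge-0/0/5
More-specific entries that do NOT match:
  16.124.218.112/29 (16.124.218.112 - 16.124.218.119) does not contain 16.124.218.53
  16.124.218.56/29 (16.124.218.56 - 16.124.218.63) does not contain 16.124.218.53
  16.124.218.96/27 (16.124.218.96 - 16.124.218.127) does not contain 16.124.218.53
  16.124.218.64/26 (16.124.218.64 - 16.124.218.127) does not contain 16.124.218.53
  16.124.218.128/25 (16.124.218.128 - 16.124.218.255) does not contain 16.124.218.53
  16.124.219.0/24 (16.124.219.0 - 16.124.219.255) does not contain 16.124.218.53
Longest matching prefix is /21 -> interface ge-0/0/5.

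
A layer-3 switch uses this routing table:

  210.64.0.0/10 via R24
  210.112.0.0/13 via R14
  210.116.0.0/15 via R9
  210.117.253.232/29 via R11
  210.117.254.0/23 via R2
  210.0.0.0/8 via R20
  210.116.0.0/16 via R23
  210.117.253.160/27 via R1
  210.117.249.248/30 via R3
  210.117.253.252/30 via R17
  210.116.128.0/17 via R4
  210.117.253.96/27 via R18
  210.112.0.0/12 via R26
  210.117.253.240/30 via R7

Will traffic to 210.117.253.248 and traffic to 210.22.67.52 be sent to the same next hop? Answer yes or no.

210.117.253.248: longest match 210.116.0.0/15 -> R9
210.22.67.52: longest match 210.0.0.0/8 -> R20

no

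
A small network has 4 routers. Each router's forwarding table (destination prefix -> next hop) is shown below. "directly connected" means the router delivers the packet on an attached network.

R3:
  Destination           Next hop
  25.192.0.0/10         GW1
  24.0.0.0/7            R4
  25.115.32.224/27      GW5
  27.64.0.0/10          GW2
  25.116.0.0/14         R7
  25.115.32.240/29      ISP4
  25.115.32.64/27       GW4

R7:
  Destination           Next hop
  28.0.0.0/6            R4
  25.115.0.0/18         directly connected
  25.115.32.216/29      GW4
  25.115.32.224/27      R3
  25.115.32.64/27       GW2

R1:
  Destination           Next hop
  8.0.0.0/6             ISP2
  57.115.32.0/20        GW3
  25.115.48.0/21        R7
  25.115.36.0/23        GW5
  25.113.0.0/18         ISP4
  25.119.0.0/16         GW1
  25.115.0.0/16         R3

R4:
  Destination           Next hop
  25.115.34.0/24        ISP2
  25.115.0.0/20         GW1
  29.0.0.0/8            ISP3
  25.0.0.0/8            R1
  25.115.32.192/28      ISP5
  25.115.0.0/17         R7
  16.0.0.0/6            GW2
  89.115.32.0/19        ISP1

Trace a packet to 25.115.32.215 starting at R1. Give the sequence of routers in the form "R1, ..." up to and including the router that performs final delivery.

R1, R3, R4, R7

At R1: longest match for 25.115.32.215 is 25.115.0.0/16 -> R3
At R3: longest match for 25.115.32.215 is 24.0.0.0/7 -> R4
At R4: longest match for 25.115.32.215 is 25.115.0.0/17 -> R7
At R7: longest match for 25.115.32.215 is 25.115.0.0/18 -> directly connected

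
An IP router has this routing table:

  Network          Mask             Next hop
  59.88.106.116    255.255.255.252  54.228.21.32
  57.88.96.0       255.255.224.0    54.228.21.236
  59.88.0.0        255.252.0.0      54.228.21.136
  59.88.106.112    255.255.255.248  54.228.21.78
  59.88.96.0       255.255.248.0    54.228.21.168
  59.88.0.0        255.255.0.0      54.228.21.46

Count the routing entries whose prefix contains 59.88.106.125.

2

Prefixes containing 59.88.106.125:
  59.88.0.0/14 (59.88.0.0 - 59.91.255.255)
  59.88.0.0/16 (59.88.0.0 - 59.88.255.255)
Total matching entries: 2.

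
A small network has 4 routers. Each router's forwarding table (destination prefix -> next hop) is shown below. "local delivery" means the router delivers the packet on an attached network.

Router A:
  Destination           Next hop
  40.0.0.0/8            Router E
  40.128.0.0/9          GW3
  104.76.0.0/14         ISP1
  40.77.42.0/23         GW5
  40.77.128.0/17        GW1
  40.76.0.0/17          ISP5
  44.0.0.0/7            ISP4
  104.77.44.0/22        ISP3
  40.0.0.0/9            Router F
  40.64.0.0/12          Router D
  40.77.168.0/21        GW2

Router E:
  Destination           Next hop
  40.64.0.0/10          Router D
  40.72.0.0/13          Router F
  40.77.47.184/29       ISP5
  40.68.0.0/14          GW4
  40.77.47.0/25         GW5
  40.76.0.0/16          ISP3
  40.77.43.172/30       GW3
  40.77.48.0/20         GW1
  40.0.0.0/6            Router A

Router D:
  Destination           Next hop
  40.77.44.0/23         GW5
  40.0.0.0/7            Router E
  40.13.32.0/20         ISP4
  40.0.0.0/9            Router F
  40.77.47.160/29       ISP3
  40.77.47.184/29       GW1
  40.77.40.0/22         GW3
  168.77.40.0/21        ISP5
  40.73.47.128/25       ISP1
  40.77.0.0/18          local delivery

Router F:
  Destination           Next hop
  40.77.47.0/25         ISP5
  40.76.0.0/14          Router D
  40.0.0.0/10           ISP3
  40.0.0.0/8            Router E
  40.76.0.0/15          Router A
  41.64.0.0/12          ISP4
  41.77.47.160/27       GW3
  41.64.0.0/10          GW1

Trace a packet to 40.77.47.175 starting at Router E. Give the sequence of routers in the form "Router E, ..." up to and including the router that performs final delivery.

At Router E: longest match for 40.77.47.175 is 40.72.0.0/13 -> Router F
At Router F: longest match for 40.77.47.175 is 40.76.0.0/15 -> Router A
At Router A: longest match for 40.77.47.175 is 40.64.0.0/12 -> Router D
At Router D: longest match for 40.77.47.175 is 40.77.0.0/18 -> local delivery

Router E, Router F, Router A, Router D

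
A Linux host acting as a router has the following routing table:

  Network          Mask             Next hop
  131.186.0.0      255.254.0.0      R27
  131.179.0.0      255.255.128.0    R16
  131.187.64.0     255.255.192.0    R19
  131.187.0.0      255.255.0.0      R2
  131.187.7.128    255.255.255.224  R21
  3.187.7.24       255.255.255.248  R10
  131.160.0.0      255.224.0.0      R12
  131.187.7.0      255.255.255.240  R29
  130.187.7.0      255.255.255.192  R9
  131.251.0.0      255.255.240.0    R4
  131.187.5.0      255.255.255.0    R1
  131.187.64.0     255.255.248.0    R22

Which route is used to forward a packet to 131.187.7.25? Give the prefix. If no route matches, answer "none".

131.187.0.0/16

Entries matching 131.187.7.25:
  131.160.0.0/11 (131.160.0.0 - 131.191.255.255)
  131.186.0.0/15 (131.186.0.0 - 131.187.255.255)
  131.187.0.0/16 (131.187.0.0 - 131.187.255.255)
Most specific is 131.187.0.0/16.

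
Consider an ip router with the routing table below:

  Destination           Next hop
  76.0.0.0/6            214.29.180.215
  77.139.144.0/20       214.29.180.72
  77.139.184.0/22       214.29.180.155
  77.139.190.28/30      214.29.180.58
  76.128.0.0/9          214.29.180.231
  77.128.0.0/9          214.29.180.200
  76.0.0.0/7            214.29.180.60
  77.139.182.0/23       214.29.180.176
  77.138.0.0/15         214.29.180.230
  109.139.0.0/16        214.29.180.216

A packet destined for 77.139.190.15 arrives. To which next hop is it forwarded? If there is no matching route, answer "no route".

Routes whose prefix contains 77.139.190.15:
  76.0.0.0/6 (76.0.0.0 - 79.255.255.255) -> 214.29.180.215
  76.0.0.0/7 (76.0.0.0 - 77.255.255.255) -> 214.29.180.60
  77.128.0.0/9 (77.128.0.0 - 77.255.255.255) -> 214.29.180.200
  77.138.0.0/15 (77.138.0.0 - 77.139.255.255) -> 214.29.180.230
More-specific entries that do NOT match:
  77.139.190.28/30 (77.139.190.28 - 77.139.190.31) does not contain 77.139.190.15
  77.139.182.0/23 (77.139.182.0 - 77.139.183.255) does not contain 77.139.190.15
  77.139.184.0/22 (77.139.184.0 - 77.139.187.255) does not contain 77.139.190.15
  77.139.144.0/20 (77.139.144.0 - 77.139.159.255) does not contain 77.139.190.15
  109.139.0.0/16 (109.139.0.0 - 109.139.255.255) does not contain 77.139.190.15
Longest matching prefix is /15 -> next hop 214.29.180.230.

214.29.180.230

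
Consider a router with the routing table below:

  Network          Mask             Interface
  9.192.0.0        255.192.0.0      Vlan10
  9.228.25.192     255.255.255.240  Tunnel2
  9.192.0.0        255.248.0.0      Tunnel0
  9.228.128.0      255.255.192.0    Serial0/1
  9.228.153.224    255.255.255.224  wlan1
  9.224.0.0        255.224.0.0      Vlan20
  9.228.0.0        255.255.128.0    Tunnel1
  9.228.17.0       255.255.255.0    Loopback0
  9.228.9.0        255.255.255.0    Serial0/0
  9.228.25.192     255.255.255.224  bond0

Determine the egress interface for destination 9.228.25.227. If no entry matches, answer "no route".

Routes whose prefix contains 9.228.25.227:
  9.192.0.0/10 (9.192.0.0 - 9.255.255.255) -> Vlan10
  9.224.0.0/11 (9.224.0.0 - 9.255.255.255) -> Vlan20
  9.228.0.0/17 (9.228.0.0 - 9.228.127.255) -> Tunnel1
More-specific entries that do NOT match:
  9.228.25.192/28 (9.228.25.192 - 9.228.25.207) does not contain 9.228.25.227
  9.228.153.224/27 (9.228.153.224 - 9.228.153.255) does not contain 9.228.25.227
  9.228.25.192/27 (9.228.25.192 - 9.228.25.223) does not contain 9.228.25.227
  9.228.17.0/24 (9.228.17.0 - 9.228.17.255) does not contain 9.228.25.227
  9.228.9.0/24 (9.228.9.0 - 9.228.9.255) does not contain 9.228.25.227
  9.228.128.0/18 (9.228.128.0 - 9.228.191.255) does not contain 9.228.25.227
Longest matching prefix is /17 -> interface Tunnel1.

Tunnel1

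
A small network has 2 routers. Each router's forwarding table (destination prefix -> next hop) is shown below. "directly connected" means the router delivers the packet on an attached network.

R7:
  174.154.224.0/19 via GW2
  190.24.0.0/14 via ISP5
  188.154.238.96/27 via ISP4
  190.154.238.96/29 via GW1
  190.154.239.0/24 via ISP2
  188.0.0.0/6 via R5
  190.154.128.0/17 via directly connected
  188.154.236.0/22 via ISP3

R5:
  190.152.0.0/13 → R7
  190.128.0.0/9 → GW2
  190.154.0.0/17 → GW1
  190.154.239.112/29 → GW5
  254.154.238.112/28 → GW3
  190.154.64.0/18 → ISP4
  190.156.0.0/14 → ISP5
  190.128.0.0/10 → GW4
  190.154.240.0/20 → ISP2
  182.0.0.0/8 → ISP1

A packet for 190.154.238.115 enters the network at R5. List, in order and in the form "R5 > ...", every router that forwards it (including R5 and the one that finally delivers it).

At R5: longest match for 190.154.238.115 is 190.152.0.0/13 -> R7
At R7: longest match for 190.154.238.115 is 190.154.128.0/17 -> directly connected

R5 > R7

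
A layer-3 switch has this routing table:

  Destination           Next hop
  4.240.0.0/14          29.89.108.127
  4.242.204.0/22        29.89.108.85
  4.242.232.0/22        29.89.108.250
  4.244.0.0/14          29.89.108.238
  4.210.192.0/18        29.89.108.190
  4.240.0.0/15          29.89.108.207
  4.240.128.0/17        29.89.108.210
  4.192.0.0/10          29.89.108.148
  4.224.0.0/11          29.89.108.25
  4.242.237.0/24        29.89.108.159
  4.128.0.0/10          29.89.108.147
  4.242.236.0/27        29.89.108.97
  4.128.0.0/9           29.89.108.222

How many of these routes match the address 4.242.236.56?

4

Prefixes containing 4.242.236.56:
  4.128.0.0/9 (4.128.0.0 - 4.255.255.255)
  4.192.0.0/10 (4.192.0.0 - 4.255.255.255)
  4.224.0.0/11 (4.224.0.0 - 4.255.255.255)
  4.240.0.0/14 (4.240.0.0 - 4.243.255.255)
Total matching entries: 4.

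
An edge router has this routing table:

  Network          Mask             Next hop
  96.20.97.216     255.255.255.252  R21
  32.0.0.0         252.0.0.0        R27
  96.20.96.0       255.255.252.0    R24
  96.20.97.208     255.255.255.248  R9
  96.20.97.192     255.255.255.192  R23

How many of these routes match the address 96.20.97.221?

2

Prefixes containing 96.20.97.221:
  96.20.96.0/22 (96.20.96.0 - 96.20.99.255)
  96.20.97.192/26 (96.20.97.192 - 96.20.97.255)
Total matching entries: 2.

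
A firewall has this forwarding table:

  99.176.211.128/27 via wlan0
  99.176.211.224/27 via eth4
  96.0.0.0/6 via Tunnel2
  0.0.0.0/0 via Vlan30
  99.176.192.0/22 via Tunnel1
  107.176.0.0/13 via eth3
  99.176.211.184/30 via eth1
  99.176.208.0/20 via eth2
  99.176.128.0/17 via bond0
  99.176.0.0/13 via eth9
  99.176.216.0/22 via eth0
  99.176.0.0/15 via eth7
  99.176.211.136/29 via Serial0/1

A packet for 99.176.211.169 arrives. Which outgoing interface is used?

eth2

Routes whose prefix contains 99.176.211.169:
  0.0.0.0/0 (default, matches everything) -> Vlan30
  96.0.0.0/6 (96.0.0.0 - 99.255.255.255) -> Tunnel2
  99.176.0.0/13 (99.176.0.0 - 99.183.255.255) -> eth9
  99.176.0.0/15 (99.176.0.0 - 99.177.255.255) -> eth7
  99.176.128.0/17 (99.176.128.0 - 99.176.255.255) -> bond0
  99.176.208.0/20 (99.176.208.0 - 99.176.223.255) -> eth2
More-specific entries that do NOT match:
  99.176.211.184/30 (99.176.211.184 - 99.176.211.187) does not contain 99.176.211.169
  99.176.211.136/29 (99.176.211.136 - 99.176.211.143) does not contain 99.176.211.169
  99.176.211.128/27 (99.176.211.128 - 99.176.211.159) does not contain 99.176.211.169
  99.176.211.224/27 (99.176.211.224 - 99.176.211.255) does not contain 99.176.211.169
  99.176.192.0/22 (99.176.192.0 - 99.176.195.255) does not contain 99.176.211.169
  99.176.216.0/22 (99.176.216.0 - 99.176.219.255) does not contain 99.176.211.169
Longest matching prefix is /20 -> interface eth2.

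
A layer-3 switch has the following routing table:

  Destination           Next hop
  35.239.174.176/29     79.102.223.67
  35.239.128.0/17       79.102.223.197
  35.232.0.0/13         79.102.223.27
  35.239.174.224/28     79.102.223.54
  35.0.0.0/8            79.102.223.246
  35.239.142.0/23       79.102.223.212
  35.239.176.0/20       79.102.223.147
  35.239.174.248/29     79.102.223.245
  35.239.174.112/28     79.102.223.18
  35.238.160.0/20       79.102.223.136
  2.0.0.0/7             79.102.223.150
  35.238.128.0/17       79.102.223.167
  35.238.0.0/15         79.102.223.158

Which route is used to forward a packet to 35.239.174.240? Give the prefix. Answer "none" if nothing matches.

Entries matching 35.239.174.240:
  35.0.0.0/8 (35.0.0.0 - 35.255.255.255)
  35.232.0.0/13 (35.232.0.0 - 35.239.255.255)
  35.238.0.0/15 (35.238.0.0 - 35.239.255.255)
  35.239.128.0/17 (35.239.128.0 - 35.239.255.255)
Most specific is 35.239.128.0/17.

35.239.128.0/17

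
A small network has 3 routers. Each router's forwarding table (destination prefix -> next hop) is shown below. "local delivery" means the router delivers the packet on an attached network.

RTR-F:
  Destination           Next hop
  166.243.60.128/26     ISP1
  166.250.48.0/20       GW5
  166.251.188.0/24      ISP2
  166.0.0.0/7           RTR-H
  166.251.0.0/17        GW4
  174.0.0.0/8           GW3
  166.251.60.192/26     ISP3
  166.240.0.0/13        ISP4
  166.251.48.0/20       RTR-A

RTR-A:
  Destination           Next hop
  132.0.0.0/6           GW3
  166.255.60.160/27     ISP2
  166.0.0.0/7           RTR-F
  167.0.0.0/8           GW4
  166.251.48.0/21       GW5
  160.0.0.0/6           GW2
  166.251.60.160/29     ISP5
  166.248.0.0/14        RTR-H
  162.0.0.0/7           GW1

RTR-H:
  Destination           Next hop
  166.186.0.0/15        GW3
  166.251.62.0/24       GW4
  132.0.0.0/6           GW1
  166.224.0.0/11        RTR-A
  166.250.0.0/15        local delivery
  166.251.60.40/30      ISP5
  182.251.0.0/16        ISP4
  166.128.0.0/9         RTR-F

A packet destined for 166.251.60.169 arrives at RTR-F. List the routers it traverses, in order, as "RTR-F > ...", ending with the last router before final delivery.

At RTR-F: longest match for 166.251.60.169 is 166.251.48.0/20 -> RTR-A
At RTR-A: longest match for 166.251.60.169 is 166.248.0.0/14 -> RTR-H
At RTR-H: longest match for 166.251.60.169 is 166.250.0.0/15 -> local delivery

RTR-F > RTR-A > RTR-H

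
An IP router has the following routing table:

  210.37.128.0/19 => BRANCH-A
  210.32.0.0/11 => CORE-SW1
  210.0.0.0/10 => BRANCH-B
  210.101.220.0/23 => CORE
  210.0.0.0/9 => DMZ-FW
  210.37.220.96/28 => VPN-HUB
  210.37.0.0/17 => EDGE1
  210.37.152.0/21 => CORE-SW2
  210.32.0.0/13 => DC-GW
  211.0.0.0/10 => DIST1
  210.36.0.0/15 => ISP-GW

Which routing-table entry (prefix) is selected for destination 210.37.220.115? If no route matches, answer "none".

Entries matching 210.37.220.115:
  210.0.0.0/9 (210.0.0.0 - 210.127.255.255)
  210.0.0.0/10 (210.0.0.0 - 210.63.255.255)
  210.32.0.0/11 (210.32.0.0 - 210.63.255.255)
  210.32.0.0/13 (210.32.0.0 - 210.39.255.255)
  210.36.0.0/15 (210.36.0.0 - 210.37.255.255)
Most specific is 210.36.0.0/15.

210.36.0.0/15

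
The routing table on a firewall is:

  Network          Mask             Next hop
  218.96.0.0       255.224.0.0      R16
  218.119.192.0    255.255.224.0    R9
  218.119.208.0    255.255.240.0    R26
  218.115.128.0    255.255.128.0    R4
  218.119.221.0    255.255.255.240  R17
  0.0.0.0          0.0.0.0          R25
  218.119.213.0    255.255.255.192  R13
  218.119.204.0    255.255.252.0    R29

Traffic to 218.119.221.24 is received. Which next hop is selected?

Routes whose prefix contains 218.119.221.24:
  0.0.0.0/0 (default, matches everything) -> R25
  218.96.0.0/11 (218.96.0.0 - 218.127.255.255) -> R16
  218.119.192.0/19 (218.119.192.0 - 218.119.223.255) -> R9
  218.119.208.0/20 (218.119.208.0 - 218.119.223.255) -> R26
More-specific entries that do NOT match:
  218.119.221.0/28 (218.119.221.0 - 218.119.221.15) does not contain 218.119.221.24
  218.119.213.0/26 (218.119.213.0 - 218.119.213.63) does not contain 218.119.221.24
  218.119.204.0/22 (218.119.204.0 - 218.119.207.255) does not contain 218.119.221.24
Longest matching prefix is /20 -> next hop R26.

R26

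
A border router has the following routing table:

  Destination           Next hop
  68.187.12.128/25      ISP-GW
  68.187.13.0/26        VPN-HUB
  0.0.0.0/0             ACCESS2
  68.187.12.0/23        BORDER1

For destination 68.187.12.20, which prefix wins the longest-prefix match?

68.187.12.0/23

Entries matching 68.187.12.20:
  0.0.0.0/0 (default, matches everything)
  68.187.12.0/23 (68.187.12.0 - 68.187.13.255)
Most specific is 68.187.12.0/23.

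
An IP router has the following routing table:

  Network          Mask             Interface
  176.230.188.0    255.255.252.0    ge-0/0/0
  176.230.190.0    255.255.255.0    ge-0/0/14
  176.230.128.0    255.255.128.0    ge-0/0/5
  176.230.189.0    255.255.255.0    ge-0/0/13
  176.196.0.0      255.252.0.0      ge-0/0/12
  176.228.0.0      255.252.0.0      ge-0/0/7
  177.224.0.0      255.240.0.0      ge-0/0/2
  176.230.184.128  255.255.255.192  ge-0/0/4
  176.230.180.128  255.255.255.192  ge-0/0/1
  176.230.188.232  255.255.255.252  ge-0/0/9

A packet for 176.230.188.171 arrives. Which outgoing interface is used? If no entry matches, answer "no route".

Routes whose prefix contains 176.230.188.171:
  176.228.0.0/14 (176.228.0.0 - 176.231.255.255) -> ge-0/0/7
  176.230.128.0/17 (176.230.128.0 - 176.230.255.255) -> ge-0/0/5
  176.230.188.0/22 (176.230.188.0 - 176.230.191.255) -> ge-0/0/0
More-specific entries that do NOT match:
  176.230.188.232/30 (176.230.188.232 - 176.230.188.235) does not contain 176.230.188.171
  176.230.184.128/26 (176.230.184.128 - 176.230.184.191) does not contain 176.230.188.171
  176.230.180.128/26 (176.230.180.128 - 176.230.180.191) does not contain 176.230.188.171
  176.230.190.0/24 (176.230.190.0 - 176.230.190.255) does not contain 176.230.188.171
  176.230.189.0/24 (176.230.189.0 - 176.230.189.255) does not contain 176.230.188.171
Longest matching prefix is /22 -> interface ge-0/0/0.

ge-0/0/0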